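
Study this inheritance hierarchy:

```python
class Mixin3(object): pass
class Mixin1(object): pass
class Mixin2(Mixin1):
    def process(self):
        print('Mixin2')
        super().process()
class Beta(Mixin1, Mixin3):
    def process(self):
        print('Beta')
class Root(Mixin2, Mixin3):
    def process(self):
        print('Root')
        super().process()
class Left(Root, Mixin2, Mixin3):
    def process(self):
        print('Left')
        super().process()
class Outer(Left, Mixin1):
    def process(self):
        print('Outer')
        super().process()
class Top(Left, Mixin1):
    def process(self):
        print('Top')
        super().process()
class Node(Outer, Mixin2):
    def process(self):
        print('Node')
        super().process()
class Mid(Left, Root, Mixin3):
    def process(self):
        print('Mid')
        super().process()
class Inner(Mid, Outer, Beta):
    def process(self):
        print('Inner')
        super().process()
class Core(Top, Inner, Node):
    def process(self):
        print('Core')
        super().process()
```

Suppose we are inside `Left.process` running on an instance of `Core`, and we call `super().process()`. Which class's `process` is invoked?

L[Core] = Core + merge(L[Top], L[Inner], L[Node], [Top Inner Node])
  take Top:  [Top Left Root Mixin2 Mixin1 Mixin3 object] + [Inner Mid Outer Left Root Mixin2 Beta Mixin1 Mixin3 object] + [Node Outer Left Root Mixin2 Mixin1 Mixin3 object] + [Top Inner Node]
  take Inner:  [Left Root Mixin2 Mixin1 Mixin3 object] + [Inner Mid Outer Left Root Mixin2 Beta Mixin1 Mixin3 object] + [Node Outer Left Root Mixin2 Mixin1 Mixin3 object] + [Inner Node]
  take Mid:  [Left Root Mixin2 Mixin1 Mixin3 object] + [Mid Outer Left Root Mixin2 Beta Mixin1 Mixin3 object] + [Node Outer Left Root Mixin2 Mixin1 Mixin3 object] + [Node]
  take Node:  [Left Root Mixin2 Mixin1 Mixin3 object] + [Outer Left Root Mixin2 Beta Mixin1 Mixin3 object] + [Node Outer Left Root Mixin2 Mixin1 Mixin3 object] + [Node]
  take Outer:  [Left Root Mixin2 Mixin1 Mixin3 object] + [Outer Left Root Mixin2 Beta Mixin1 Mixin3 object] + [Outer Left Root Mixin2 Mixin1 Mixin3 object]
  take Left:  [Left Root Mixin2 Mixin1 Mixin3 object] + [Left Root Mixin2 Beta Mixin1 Mixin3 object] + [Left Root Mixin2 Mixin1 Mixin3 object]
  take Root:  [Root Mixin2 Mixin1 Mixin3 object] + [Root Mixin2 Beta Mixin1 Mixin3 object] + [Root Mixin2 Mixin1 Mixin3 object]
  take Mixin2:  [Mixin2 Mixin1 Mixin3 object] + [Mixin2 Beta Mixin1 Mixin3 object] + [Mixin2 Mixin1 Mixin3 object]
  take Beta:  [Mixin1 Mixin3 object] + [Beta Mixin1 Mixin3 object] + [Mixin1 Mixin3 object]
  take Mixin1:  [Mixin1 Mixin3 object] + [Mixin1 Mixin3 object] + [Mixin1 Mixin3 object]
  take Mixin3:  [Mixin3 object] + [Mixin3 object] + [Mixin3 object]
  take object:  [object] + [object] + [object]
MRO: Core Top Inner Mid Node Outer Left Root Mixin2 Beta Mixin1 Mixin3 object
super() in Left.process on a Core instance goes to the class after Left in Core's MRO: Root.

Root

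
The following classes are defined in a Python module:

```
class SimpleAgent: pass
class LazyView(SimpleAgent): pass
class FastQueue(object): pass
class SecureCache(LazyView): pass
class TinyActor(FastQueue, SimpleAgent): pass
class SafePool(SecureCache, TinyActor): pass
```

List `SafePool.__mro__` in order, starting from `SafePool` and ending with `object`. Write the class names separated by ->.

SafePool -> SecureCache -> LazyView -> TinyActor -> FastQueue -> SimpleAgent -> object

L[SafePool] = SafePool + merge(L[SecureCache], L[TinyActor], [SecureCache TinyActor])
  take SecureCache:  [SecureCache LazyView SimpleAgent object] + [TinyActor FastQueue SimpleAgent object] + [SecureCache TinyActor]
  take LazyView:  [LazyView SimpleAgent object] + [TinyActor FastQueue SimpleAgent object] + [TinyActor]
  take TinyActor:  [SimpleAgent object] + [TinyActor FastQueue SimpleAgent object] + [TinyActor]
  take FastQueue:  [SimpleAgent object] + [FastQueue SimpleAgent object]
  take SimpleAgent:  [SimpleAgent object] + [SimpleAgent object]
  take object:  [object] + [object]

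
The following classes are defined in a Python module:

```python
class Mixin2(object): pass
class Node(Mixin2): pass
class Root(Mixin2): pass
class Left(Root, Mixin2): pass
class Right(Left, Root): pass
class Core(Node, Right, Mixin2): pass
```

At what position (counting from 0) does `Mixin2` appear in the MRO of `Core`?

L[Core] = Core + merge(L[Node], L[Right], L[Mixin2], [Node Right Mixin2])
  take Node:  [Node Mixin2 object] + [Right Left Root Mixin2 object] + [Mixin2 object] + [Node Right Mixin2]
  take Right:  [Mixin2 object] + [Right Left Root Mixin2 object] + [Mixin2 object] + [Right Mixin2]
  take Left:  [Mixin2 object] + [Left Root Mixin2 object] + [Mixin2 object] + [Mixin2]
  take Root:  [Mixin2 object] + [Root Mixin2 object] + [Mixin2 object] + [Mixin2]
  take Mixin2:  [Mixin2 object] + [Mixin2 object] + [Mixin2 object] + [Mixin2]
  take object:  [object] + [object] + [object]
MRO: Core Node Right Left Root Mixin2 object
Mixin2 sits at index 5.

5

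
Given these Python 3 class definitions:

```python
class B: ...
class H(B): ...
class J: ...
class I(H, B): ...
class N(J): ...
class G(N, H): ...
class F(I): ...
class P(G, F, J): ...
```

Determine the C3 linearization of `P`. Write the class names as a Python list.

[P, G, N, F, J, I, H, B, object]

L[P] = P + merge(L[G], L[F], L[J], [G F J])
  take G:  [G N J H B object] + [F I H B object] + [J object] + [G F J]
  take N:  [N J H B object] + [F I H B object] + [J object] + [F J]
  take F:  [J H B object] + [F I H B object] + [J object] + [F J]
  take J:  [J H B object] + [I H B object] + [J object] + [J]
  take I:  [H B object] + [I H B object] + [object]
  take H:  [H B object] + [H B object] + [object]
  take B:  [B object] + [B object] + [object]
  take object:  [object] + [object] + [object]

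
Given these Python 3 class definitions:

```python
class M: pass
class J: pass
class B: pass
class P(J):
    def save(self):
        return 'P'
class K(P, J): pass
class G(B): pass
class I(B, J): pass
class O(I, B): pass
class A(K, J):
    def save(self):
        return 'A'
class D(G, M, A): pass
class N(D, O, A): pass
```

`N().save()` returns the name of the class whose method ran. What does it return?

A

L[N] = N + merge(L[D], L[O], L[A], [D O A])
  take D:  [D G B M A K P J object] + [O I B J object] + [A K P J object] + [D O A]
  take G:  [G B M A K P J object] + [O I B J object] + [A K P J object] + [O A]
  take O:  [B M A K P J object] + [O I B J object] + [A K P J object] + [O A]
  take I:  [B M A K P J object] + [I B J object] + [A K P J object] + [A]
  take B:  [B M A K P J object] + [B J object] + [A K P J object] + [A]
  take M:  [M A K P J object] + [J object] + [A K P J object] + [A]
  take A:  [A K P J object] + [J object] + [A K P J object] + [A]
  take K:  [K P J object] + [J object] + [K P J object]
  take P:  [P J object] + [J object] + [P J object]
  take J:  [J object] + [J object] + [J object]
  take object:  [object] + [object] + [object]
MRO: N D G O I B M A K P J object
save is defined in: A, P. First along the MRO is A.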